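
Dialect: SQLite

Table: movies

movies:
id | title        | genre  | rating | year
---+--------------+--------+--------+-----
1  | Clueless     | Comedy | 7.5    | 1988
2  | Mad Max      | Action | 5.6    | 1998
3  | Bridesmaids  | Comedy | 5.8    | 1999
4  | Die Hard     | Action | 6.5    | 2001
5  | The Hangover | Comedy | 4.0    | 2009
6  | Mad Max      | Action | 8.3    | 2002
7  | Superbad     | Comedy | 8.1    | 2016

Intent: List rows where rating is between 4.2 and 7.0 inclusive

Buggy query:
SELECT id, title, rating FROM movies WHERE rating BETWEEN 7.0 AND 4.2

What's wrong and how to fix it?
Bug: The bounds are reversed; BETWEEN a AND b requires a <= b to match anything

Fix: Swap the bounds so the smaller value comes first

Corrected query:
SELECT id, title, rating FROM movies WHERE rating BETWEEN 4.2 AND 7.0

Result:
id | title       | rating
---+-------------+-------
2  | Mad Max     | 5.6   
3  | Bridesmaids | 5.8   
4  | Die Hard    | 6.5   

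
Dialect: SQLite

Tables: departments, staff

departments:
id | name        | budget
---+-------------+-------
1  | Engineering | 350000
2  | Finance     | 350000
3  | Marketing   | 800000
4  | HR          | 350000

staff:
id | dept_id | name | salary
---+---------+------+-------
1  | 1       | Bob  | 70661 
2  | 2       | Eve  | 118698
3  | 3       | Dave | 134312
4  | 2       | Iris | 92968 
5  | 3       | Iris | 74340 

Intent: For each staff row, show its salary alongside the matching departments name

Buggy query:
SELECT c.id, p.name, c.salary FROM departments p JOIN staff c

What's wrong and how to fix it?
Bug: JOIN with no ON clause produces a cartesian product; every staff row pairs with every departments row

Fix: Specify the join condition linking the foreign key to the parent id

Corrected query:
SELECT c.id, p.name, c.salary FROM departments p JOIN staff c ON c.dept_id = p.id

Result:
id | name        | salary
---+-------------+-------
1  | Engineering | 70661 
2  | Finance     | 118698
3  | Marketing   | 134312
4  | Finance     | 92968 
5  | Marketing   | 74340 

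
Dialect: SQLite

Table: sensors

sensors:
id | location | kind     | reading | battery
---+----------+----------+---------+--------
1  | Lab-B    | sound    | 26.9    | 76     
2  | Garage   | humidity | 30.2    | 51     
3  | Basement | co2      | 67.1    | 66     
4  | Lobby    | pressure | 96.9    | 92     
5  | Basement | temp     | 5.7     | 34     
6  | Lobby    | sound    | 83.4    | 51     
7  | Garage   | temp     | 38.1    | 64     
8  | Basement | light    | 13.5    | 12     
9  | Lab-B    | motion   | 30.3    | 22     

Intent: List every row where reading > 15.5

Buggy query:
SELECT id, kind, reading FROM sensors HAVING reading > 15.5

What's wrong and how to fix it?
Bug: This is a non-aggregate query (no GROUP BY, no aggregates), so in SQLite the HAVING clause is invalid here; a row-level condition belongs in WHERE

Fix: Replace HAVING with WHERE since the condition applies to individual rows

Corrected query:
SELECT id, kind, reading FROM sensors WHERE reading > 15.5

Result:
id | kind     | reading
---+----------+--------
1  | sound    | 26.9   
2  | humidity | 30.2   
3  | co2      | 67.1   
4  | pressure | 96.9   
6  | sound    | 83.4   
7  | temp     | 38.1   
9  | motion   | 30.3   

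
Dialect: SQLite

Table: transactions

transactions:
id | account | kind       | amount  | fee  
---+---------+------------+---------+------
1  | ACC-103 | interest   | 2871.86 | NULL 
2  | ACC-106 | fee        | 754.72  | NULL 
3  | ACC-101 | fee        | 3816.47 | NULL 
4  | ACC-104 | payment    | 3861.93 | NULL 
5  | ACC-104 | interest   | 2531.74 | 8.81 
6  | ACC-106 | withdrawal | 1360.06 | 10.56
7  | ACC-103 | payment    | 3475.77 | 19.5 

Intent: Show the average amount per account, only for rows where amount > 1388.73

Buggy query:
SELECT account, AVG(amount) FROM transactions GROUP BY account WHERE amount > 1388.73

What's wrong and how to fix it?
Bug: WHERE cannot follow GROUP BY

Fix: Move the WHERE clause before GROUP BY

Corrected query:
SELECT account, AVG(amount) FROM transactions WHERE amount > 1388.73 GROUP BY account

Result:
account | AVG(amount)
--------+------------
ACC-101 | 3816.47    
ACC-103 | 3173.815   
ACC-104 | 3196.835   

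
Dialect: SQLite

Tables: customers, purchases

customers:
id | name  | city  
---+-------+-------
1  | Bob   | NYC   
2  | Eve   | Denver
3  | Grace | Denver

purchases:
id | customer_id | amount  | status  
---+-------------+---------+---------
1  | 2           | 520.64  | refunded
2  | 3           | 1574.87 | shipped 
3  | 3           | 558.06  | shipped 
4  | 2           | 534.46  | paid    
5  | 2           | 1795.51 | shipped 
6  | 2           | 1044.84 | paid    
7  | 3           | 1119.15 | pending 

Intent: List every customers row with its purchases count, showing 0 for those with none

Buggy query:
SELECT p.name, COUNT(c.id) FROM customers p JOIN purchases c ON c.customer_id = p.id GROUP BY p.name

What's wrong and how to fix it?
Bug: INNER JOIN drops customers rows that have no matching purchases rows

Fix: Use LEFT JOIN so parents without children still appear (COUNT(c.id) gives 0)

Corrected query:
SELECT p.name, COUNT(c.id) FROM customers p LEFT JOIN purchases c ON c.customer_id = p.id GROUP BY p.name

Result:
name  | COUNT(c.id)
------+------------
Bob   | 0          
Eve   | 4          
Grace | 3          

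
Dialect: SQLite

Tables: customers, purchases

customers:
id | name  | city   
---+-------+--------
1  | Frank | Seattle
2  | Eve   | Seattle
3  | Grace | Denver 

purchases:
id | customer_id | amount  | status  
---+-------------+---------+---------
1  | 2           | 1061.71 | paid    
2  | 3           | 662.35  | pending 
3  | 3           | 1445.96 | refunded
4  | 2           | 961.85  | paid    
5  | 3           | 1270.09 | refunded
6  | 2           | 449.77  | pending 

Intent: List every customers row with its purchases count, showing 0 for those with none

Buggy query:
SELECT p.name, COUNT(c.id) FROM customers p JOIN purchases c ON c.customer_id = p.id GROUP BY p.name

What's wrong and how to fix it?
Bug: An inner join excludes parents with zero children

Fix: Use LEFT JOIN so parents without children still appear (COUNT(c.id) gives 0)

Corrected query:
SELECT p.name, COUNT(c.id) FROM customers p LEFT JOIN purchases c ON c.customer_id = p.id GROUP BY p.name

Result:
name  | COUNT(c.id)
------+------------
Eve   | 3          
Frank | 0          
Grace | 3          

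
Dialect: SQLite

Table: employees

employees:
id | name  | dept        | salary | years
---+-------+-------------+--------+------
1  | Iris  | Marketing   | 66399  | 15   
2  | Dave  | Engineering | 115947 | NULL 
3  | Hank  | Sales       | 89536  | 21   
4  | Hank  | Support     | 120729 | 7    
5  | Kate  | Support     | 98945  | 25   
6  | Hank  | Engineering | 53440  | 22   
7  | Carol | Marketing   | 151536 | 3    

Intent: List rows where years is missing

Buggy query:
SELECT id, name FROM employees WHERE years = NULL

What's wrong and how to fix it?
Bug: Comparing to NULL with '=' never matches; NULL = NULL is unknown, not true

Fix: Use IS NULL to test for NULL

Corrected query:
SELECT id, name FROM employees WHERE years IS NULL

Result:
id | name
---+-----
2  | Dave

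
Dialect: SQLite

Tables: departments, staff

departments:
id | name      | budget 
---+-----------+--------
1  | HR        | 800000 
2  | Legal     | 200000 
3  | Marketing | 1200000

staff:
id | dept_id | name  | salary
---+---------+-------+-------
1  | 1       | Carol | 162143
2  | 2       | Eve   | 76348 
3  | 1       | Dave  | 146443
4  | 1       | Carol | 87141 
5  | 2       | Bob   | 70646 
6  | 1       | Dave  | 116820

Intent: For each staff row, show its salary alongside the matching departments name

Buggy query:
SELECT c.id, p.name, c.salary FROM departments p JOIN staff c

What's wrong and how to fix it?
Bug: JOIN with no ON clause produces a cartesian product; every staff row pairs with every departments row

Fix: Specify the join condition linking the foreign key to the parent id

Corrected query:
SELECT c.id, p.name, c.salary FROM departments p JOIN staff c ON c.dept_id = p.id

Result:
id | name  | salary
---+-------+-------
1  | HR    | 162143
2  | Legal | 76348 
3  | HR    | 146443
4  | HR    | 87141 
5  | Legal | 70646 
6  | HR    | 116820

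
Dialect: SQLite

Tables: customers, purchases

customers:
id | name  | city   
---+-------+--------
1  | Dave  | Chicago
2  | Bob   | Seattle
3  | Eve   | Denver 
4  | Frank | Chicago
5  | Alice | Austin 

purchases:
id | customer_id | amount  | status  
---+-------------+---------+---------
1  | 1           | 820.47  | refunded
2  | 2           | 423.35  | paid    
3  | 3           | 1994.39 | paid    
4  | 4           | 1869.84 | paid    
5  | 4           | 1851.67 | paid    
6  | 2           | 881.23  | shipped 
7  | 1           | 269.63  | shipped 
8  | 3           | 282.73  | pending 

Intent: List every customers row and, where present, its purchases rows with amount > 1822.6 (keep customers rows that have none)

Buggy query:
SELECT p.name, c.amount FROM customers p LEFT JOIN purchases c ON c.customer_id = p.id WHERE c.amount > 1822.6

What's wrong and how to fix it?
Bug: A WHERE condition on the right-hand table after LEFT JOIN drops unmatched parents

Fix: Move the right-table condition into the ON clause so unmatched parents are kept

Corrected query:
SELECT p.name, c.amount FROM customers p LEFT JOIN purchases c ON c.customer_id = p.id AND c.amount > 1822.6

Result:
name  | amount 
------+--------
Dave  | NULL   
Bob   | NULL   
Eve   | 1994.39
Frank | 1851.67
Frank | 1869.84
Alice | NULL   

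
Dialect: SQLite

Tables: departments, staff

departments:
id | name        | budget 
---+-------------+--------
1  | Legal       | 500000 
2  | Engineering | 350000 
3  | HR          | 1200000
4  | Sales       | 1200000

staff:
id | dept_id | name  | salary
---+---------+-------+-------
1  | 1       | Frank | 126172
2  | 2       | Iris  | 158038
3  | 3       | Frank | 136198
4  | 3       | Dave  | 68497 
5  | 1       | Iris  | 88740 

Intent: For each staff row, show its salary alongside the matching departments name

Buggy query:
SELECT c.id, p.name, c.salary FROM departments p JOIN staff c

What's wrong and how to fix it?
Bug: Missing join condition: each staff row is matched to all departments rows instead of just its own

Fix: Specify the join condition linking the foreign key to the parent id

Corrected query:
SELECT c.id, p.name, c.salary FROM departments p JOIN staff c ON c.dept_id = p.id

Result:
id | name        | salary
---+-------------+-------
1  | Legal       | 126172
2  | Engineering | 158038
3  | HR          | 136198
4  | HR          | 68497 
5  | Legal       | 88740 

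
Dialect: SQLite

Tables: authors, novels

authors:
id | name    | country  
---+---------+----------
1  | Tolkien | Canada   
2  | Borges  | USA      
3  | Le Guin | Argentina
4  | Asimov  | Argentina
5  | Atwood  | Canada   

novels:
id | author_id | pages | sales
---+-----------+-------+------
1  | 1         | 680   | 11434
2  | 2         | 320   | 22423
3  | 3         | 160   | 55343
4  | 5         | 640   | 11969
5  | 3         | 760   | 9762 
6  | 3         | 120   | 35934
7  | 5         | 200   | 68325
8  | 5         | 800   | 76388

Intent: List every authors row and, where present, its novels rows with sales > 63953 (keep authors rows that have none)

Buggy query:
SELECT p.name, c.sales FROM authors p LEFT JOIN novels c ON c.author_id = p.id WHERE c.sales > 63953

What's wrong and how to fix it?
Bug: Filtering c.sales in WHERE discards the NULL rows produced by LEFT JOIN, turning it into an inner join

Fix: Move the right-table condition into the ON clause so unmatched parents are kept

Corrected query:
SELECT p.name, c.sales FROM authors p LEFT JOIN novels c ON c.author_id = p.id AND c.sales > 63953

Result:
name    | sales
--------+------
Tolkien | NULL 
Borges  | NULL 
Le Guin | NULL 
Asimov  | NULL 
Atwood  | 68325
Atwood  | 76388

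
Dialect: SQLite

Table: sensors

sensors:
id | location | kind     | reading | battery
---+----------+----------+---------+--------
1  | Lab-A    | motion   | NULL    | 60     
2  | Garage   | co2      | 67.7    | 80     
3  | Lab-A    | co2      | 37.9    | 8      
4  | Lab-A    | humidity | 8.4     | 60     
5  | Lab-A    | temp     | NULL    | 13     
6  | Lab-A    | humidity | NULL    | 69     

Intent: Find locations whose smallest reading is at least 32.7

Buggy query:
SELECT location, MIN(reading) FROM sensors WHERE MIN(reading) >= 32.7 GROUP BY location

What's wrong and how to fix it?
Bug: MIN() in WHERE is a misuse of aggregate

Fix: Replace WHERE with HAVING after the GROUP BY

Corrected query:
SELECT location, MIN(reading) FROM sensors GROUP BY location HAVING MIN(reading) >= 32.7

Result:
location | MIN(reading)
---------+-------------
Garage   | 67.7        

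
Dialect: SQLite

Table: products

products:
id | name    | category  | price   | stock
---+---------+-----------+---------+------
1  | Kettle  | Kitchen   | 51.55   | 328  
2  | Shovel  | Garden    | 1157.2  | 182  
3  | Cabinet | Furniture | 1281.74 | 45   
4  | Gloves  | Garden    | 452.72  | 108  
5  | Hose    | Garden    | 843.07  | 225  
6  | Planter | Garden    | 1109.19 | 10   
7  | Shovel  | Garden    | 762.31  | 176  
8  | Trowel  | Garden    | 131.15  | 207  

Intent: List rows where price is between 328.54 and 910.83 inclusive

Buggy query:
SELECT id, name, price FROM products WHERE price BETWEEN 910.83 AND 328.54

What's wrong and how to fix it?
Bug: The bounds are reversed; BETWEEN a AND b requires a <= b to match anything

Fix: Swap the bounds so the smaller value comes first

Corrected query:
SELECT id, name, price FROM products WHERE price BETWEEN 328.54 AND 910.83

Result:
id | name   | price 
---+--------+-------
4  | Gloves | 452.72
5  | Hose   | 843.07
7  | Shovel | 762.31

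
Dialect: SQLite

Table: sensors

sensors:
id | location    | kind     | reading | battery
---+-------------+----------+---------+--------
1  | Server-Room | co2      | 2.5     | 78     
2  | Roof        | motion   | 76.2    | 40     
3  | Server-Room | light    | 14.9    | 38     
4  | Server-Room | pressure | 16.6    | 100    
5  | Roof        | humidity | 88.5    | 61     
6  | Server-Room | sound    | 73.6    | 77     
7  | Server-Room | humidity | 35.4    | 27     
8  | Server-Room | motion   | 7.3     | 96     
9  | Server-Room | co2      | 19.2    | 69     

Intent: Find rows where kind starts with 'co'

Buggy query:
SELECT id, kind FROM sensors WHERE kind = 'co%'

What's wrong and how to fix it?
Bug: Wildcards only work with LIKE; '=' treats '%' as a literal character

Fix: Use LIKE for wildcard pattern matching

Corrected query:
SELECT id, kind FROM sensors WHERE kind LIKE 'co%'

Result:
id | kind
---+-----
1  | co2 
9  | co2 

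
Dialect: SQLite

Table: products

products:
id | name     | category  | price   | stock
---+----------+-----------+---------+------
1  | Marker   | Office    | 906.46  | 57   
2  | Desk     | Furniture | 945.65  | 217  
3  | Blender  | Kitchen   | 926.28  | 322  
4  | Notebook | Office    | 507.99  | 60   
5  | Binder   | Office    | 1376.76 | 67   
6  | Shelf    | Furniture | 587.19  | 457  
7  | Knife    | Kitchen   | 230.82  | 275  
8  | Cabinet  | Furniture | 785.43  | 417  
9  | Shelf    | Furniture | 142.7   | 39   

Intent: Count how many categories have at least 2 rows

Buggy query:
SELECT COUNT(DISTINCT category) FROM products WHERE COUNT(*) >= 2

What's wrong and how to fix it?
Bug: COUNT(*) cannot appear in WHERE; the per-group count doesn't exist yet

Fix: Group first with HAVING COUNT(*) >= 2, then COUNT the resulting groups

Corrected query:
SELECT COUNT(*) FROM (SELECT category FROM products GROUP BY category HAVING COUNT(*) >= 2)

Result:
COUNT(*)
--------
3       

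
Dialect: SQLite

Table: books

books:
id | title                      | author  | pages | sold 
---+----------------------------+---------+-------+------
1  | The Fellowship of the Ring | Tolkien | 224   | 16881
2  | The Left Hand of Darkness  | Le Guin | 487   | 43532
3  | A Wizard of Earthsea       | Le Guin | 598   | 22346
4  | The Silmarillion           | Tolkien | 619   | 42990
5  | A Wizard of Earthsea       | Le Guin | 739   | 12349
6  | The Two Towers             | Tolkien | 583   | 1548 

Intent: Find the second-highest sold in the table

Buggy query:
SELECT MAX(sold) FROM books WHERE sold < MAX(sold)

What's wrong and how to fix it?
Bug: The inner MAX is an aggregate inside WHERE, which is not allowed

Fix: Put the inner MAX in a scalar subquery

Corrected query:
SELECT MAX(sold) FROM books WHERE sold < (SELECT MAX(sold) FROM books)

Result:
MAX(sold)
---------
42990    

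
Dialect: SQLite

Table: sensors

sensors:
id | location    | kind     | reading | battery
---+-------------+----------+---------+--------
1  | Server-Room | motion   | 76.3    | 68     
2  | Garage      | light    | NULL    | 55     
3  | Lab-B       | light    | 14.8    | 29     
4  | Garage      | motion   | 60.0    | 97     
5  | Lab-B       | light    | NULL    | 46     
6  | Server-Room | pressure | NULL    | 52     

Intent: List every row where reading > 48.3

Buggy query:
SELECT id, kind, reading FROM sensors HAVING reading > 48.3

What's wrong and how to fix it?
Bug: This is a non-aggregate query (no GROUP BY, no aggregates), so in SQLite the HAVING clause is invalid here; a row-level condition belongs in WHERE

Fix: Replace HAVING with WHERE since the condition applies to individual rows

Corrected query:
SELECT id, kind, reading FROM sensors WHERE reading > 48.3

Result:
id | kind   | reading
---+--------+--------
1  | motion | 76.3   
4  | motion | 60     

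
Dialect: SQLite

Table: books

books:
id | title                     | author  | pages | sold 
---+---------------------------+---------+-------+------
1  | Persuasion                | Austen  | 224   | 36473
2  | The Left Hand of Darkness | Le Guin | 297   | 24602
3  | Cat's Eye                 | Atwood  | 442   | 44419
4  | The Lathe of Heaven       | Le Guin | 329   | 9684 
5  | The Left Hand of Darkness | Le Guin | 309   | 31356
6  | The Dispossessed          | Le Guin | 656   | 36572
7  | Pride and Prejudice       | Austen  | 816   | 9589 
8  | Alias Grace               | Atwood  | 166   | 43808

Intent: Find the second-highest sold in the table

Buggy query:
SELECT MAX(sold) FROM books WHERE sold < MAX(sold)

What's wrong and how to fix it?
Bug: The inner MAX is an aggregate inside WHERE, which is not allowed

Fix: Compute the overall MAX in a subquery, then take MAX of rows below it

Corrected query:
SELECT MAX(sold) FROM books WHERE sold < (SELECT MAX(sold) FROM books)

Result:
MAX(sold)
---------
43808    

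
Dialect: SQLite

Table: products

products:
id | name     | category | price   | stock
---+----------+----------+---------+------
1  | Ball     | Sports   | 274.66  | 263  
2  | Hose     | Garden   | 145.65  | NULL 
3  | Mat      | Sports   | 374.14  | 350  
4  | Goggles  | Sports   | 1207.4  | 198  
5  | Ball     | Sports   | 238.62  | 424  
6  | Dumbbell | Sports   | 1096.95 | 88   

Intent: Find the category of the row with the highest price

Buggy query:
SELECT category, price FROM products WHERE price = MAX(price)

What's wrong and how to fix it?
Bug: WHERE is evaluated per row; an aggregate over the whole table isn't defined there

Fix: Use a subquery: WHERE price = (SELECT MAX(price) FROM products)

Corrected query:
SELECT category, price FROM products WHERE price = (SELECT MAX(price) FROM products)

Result:
category | price 
---------+-------
Sports   | 1207.4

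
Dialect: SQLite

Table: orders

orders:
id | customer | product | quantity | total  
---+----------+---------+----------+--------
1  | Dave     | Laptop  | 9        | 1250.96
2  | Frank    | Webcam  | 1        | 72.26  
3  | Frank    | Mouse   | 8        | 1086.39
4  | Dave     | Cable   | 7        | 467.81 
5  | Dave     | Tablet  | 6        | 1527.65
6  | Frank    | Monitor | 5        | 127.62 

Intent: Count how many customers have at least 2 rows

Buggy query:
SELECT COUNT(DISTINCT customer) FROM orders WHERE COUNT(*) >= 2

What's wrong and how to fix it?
Bug: WHERE filters individual rows, not groups, so a group-level COUNT is invalid there

Fix: Use a subquery that GROUPs and filters with HAVING, then count its rows

Corrected query:
SELECT COUNT(*) FROM (SELECT customer FROM orders GROUP BY customer HAVING COUNT(*) >= 2)

Result:
COUNT(*)
--------
2       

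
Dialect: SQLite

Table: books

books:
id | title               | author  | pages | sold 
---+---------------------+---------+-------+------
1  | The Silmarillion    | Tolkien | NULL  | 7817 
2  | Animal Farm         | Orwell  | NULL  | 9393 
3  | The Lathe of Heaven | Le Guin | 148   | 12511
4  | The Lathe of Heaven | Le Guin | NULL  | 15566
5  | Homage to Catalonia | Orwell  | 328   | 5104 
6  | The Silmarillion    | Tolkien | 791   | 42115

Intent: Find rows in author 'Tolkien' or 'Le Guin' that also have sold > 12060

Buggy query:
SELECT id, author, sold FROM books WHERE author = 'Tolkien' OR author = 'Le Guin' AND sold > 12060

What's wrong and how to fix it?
Bug: Without parentheses, AND is evaluated before OR, so the sold filter only applies to the 'Le Guin' branch

Fix: Group the OR with parentheses (or use IN), then AND the threshold

Corrected query:
SELECT id, author, sold FROM books WHERE (author = 'Tolkien' OR author = 'Le Guin') AND sold > 12060

Result:
id | author  | sold 
---+---------+------
3  | Le Guin | 12511
4  | Le Guin | 15566
6  | Tolkien | 42115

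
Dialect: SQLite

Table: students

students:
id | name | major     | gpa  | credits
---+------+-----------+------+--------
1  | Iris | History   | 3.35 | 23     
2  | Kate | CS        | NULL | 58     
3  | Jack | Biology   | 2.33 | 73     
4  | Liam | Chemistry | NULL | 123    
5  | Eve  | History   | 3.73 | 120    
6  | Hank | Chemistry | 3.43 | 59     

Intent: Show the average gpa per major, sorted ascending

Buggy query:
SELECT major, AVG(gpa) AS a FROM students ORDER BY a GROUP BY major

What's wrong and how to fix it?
Bug: GROUP BY must precede ORDER BY

Fix: Move ORDER BY to the end, after GROUP BY

Corrected query:
SELECT major, AVG(gpa) AS a FROM students GROUP BY major ORDER BY a

Result:
major     | a   
----------+-----
CS        | NULL
Biology   | 2.33
Chemistry | 3.43
History   | 3.54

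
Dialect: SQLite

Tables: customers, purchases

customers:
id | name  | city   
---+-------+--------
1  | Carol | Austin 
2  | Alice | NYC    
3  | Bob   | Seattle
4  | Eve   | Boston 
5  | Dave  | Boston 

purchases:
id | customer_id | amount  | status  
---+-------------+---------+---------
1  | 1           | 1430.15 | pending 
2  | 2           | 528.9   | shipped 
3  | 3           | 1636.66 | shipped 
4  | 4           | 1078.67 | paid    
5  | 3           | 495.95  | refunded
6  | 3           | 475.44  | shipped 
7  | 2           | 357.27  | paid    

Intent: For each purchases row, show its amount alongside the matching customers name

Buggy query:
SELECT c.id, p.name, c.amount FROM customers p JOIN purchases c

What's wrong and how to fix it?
Bug: JOIN with no ON clause produces a cartesian product; every purchases row pairs with every customers row

Fix: Specify the join condition linking the foreign key to the parent id

Corrected query:
SELECT c.id, p.name, c.amount FROM customers p JOIN purchases c ON c.customer_id = p.id

Result:
id | name  | amount 
---+-------+--------
1  | Carol | 1430.15
2  | Alice | 528.9  
3  | Bob   | 1636.66
4  | Eve   | 1078.67
5  | Bob   | 495.95 
6  | Bob   | 475.44 
7  | Alice | 357.27 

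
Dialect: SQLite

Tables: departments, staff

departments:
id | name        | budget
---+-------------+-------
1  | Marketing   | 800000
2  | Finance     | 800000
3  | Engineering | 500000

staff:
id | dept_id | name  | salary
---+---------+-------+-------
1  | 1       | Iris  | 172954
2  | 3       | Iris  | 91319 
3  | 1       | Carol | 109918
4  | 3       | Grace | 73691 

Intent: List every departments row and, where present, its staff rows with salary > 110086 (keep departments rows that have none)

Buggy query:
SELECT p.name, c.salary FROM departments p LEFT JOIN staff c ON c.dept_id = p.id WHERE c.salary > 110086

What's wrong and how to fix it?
Bug: A WHERE condition on the right-hand table after LEFT JOIN drops unmatched parents

Fix: Move the right-table condition into the ON clause so unmatched parents are kept

Corrected query:
SELECT p.name, c.salary FROM departments p LEFT JOIN staff c ON c.dept_id = p.id AND c.salary > 110086

Result:
name        | salary
------------+-------
Marketing   | 172954
Finance     | NULL  
Engineering | NULL  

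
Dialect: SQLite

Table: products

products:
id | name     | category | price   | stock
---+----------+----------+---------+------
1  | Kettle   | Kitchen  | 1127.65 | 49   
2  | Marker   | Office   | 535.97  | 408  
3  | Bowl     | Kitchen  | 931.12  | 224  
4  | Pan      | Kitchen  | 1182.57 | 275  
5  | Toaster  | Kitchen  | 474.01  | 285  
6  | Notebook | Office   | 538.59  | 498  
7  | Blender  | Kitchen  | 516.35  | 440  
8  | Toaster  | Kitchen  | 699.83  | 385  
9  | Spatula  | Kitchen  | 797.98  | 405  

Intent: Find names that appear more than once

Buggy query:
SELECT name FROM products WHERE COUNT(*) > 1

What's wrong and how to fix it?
Bug: WHERE can't reference COUNT(*); aggregates are computed after WHERE

Fix: Group first, then use HAVING for the count condition

Corrected query:
SELECT name FROM products GROUP BY name HAVING COUNT(*) > 1

Result:
name   
-------
Toaster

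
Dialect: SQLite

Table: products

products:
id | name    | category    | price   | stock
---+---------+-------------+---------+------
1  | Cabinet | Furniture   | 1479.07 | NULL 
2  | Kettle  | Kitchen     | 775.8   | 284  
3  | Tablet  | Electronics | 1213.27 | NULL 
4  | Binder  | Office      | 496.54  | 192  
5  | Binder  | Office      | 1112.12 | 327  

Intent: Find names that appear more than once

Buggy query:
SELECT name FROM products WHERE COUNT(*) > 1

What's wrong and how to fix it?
Bug: COUNT(*) is an aggregate and cannot be used in WHERE

Fix: GROUP BY name, then filter groups with HAVING COUNT(*) > 1

Corrected query:
SELECT name FROM products GROUP BY name HAVING COUNT(*) > 1

Result:
name  
------
Binder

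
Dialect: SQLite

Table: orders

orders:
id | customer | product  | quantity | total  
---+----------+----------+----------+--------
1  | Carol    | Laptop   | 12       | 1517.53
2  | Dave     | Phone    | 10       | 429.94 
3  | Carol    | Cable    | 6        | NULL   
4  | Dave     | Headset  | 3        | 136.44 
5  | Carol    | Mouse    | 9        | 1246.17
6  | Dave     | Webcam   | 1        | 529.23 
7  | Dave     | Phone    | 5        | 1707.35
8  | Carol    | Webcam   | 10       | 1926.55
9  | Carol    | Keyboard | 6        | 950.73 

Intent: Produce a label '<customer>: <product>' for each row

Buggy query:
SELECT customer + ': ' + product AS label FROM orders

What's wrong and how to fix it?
Bug: SQLite uses || for string concatenation; + coerces text to numbers (yielding 0)

Fix: Use the || operator for string concatenation

Corrected query:
SELECT customer || ': ' || product AS label FROM orders

Result:
label          
---------------
Carol: Laptop  
Dave: Phone    
Carol: Cable   
Dave: Headset  
Carol: Mouse   
Dave: Webcam   
Dave: Phone    
Carol: Webcam  
Carol: Keyboard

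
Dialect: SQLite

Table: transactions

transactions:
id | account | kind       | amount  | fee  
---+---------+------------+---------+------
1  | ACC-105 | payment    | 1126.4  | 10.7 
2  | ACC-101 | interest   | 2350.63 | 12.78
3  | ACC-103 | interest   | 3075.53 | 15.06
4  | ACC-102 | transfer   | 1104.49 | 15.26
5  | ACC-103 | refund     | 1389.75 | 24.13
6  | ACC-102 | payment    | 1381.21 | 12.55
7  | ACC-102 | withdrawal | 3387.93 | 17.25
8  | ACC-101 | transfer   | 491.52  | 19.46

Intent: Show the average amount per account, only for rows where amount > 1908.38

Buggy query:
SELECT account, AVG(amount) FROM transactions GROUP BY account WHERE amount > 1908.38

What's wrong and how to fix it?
Bug: WHERE cannot follow GROUP BY

Fix: Move the WHERE clause before GROUP BY

Corrected query:
SELECT account, AVG(amount) FROM transactions WHERE amount > 1908.38 GROUP BY account

Result:
account | AVG(amount)
--------+------------
ACC-101 | 2350.63    
ACC-102 | 3387.93    
ACC-103 | 3075.53    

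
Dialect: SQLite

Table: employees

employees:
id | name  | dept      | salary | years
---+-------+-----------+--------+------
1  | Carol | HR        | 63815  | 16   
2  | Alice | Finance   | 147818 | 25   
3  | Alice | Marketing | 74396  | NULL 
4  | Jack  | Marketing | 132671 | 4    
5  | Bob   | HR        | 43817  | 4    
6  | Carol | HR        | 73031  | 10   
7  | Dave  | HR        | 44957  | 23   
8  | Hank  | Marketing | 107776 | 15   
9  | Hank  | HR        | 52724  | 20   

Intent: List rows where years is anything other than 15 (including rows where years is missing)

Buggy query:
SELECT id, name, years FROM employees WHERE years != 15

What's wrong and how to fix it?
Bug: Inequality against NULL is unknown, not true; rows with NULL are dropped

Fix: Add an explicit OR years IS NULL to include the missing-value rows

Corrected query:
SELECT id, name, years FROM employees WHERE years != 15 OR years IS NULL

Result:
id | name  | years
---+-------+------
1  | Carol | 16   
2  | Alice | 25   
3  | Alice | NULL 
4  | Jack  | 4    
5  | Bob   | 4    
6  | Carol | 10   
7  | Dave  | 23   
9  | Hank  | 20   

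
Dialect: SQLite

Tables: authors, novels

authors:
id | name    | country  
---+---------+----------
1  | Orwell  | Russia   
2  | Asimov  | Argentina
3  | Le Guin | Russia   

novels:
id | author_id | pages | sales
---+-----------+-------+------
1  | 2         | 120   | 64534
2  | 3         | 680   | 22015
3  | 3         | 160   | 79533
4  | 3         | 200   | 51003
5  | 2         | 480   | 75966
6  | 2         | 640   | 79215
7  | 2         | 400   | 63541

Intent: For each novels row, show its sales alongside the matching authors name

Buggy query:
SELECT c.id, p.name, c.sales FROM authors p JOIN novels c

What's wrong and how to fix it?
Bug: Missing join condition: each novels row is matched to all authors rows instead of just its own

Fix: Add ON c.author_id = p.id to the JOIN

Corrected query:
SELECT c.id, p.name, c.sales FROM authors p JOIN novels c ON c.author_id = p.id

Result:
id | name    | sales
---+---------+------
1  | Asimov  | 64534
2  | Le Guin | 22015
3  | Le Guin | 79533
4  | Le Guin | 51003
5  | Asimov  | 75966
6  | Asimov  | 79215
7  | Asimov  | 63541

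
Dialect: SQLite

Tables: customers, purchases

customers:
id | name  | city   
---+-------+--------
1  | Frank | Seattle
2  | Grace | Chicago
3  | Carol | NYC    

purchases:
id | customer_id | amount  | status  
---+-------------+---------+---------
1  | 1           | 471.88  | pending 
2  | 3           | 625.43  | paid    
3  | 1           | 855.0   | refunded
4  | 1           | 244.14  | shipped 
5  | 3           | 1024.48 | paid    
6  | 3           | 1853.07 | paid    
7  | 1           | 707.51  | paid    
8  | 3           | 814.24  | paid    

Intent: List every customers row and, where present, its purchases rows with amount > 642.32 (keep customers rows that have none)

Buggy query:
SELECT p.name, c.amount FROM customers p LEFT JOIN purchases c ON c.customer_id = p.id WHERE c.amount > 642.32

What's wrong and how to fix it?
Bug: A WHERE condition on the right-hand table after LEFT JOIN drops unmatched parents

Fix: Move the right-table condition into the ON clause so unmatched parents are kept

Corrected query:
SELECT p.name, c.amount FROM customers p LEFT JOIN purchases c ON c.customer_id = p.id AND c.amount > 642.32

Result:
name  | amount 
------+--------
Frank | 707.51 
Frank | 855    
Grace | NULL   
Carol | 814.24 
Carol | 1024.48
Carol | 1853.07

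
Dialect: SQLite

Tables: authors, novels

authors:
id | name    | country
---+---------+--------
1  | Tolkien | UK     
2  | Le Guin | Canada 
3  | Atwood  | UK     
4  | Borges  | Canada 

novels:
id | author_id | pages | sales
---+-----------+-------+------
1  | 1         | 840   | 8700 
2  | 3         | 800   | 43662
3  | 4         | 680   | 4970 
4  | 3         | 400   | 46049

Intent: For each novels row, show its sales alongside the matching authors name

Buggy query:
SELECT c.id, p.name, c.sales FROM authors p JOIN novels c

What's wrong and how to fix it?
Bug: JOIN with no ON clause produces a cartesian product; every novels row pairs with every authors row

Fix: Add ON c.author_id = p.id to the JOIN

Corrected query:
SELECT c.id, p.name, c.sales FROM authors p JOIN novels c ON c.author_id = p.id

Result:
id | name    | sales
---+---------+------
1  | Tolkien | 8700 
2  | Atwood  | 43662
3  | Borges  | 4970 
4  | Atwood  | 46049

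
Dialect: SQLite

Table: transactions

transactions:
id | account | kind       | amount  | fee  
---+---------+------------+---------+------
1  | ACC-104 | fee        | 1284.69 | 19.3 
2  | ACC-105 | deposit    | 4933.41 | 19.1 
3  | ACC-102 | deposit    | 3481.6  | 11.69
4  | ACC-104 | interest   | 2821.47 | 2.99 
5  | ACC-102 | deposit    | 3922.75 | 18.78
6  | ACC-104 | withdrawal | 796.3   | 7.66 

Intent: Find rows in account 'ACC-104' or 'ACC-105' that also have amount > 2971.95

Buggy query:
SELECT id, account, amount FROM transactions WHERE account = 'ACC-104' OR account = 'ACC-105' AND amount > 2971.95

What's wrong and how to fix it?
Bug: AND binds tighter than OR, so this parses as account = 'ACC-104' OR (account = 'ACC-105' AND amount > 2971.95)

Fix: Group the OR with parentheses (or use IN), then AND the threshold

Corrected query:
SELECT id, account, amount FROM transactions WHERE (account = 'ACC-104' OR account = 'ACC-105') AND amount > 2971.95

Result:
id | account | amount 
---+---------+--------
2  | ACC-105 | 4933.41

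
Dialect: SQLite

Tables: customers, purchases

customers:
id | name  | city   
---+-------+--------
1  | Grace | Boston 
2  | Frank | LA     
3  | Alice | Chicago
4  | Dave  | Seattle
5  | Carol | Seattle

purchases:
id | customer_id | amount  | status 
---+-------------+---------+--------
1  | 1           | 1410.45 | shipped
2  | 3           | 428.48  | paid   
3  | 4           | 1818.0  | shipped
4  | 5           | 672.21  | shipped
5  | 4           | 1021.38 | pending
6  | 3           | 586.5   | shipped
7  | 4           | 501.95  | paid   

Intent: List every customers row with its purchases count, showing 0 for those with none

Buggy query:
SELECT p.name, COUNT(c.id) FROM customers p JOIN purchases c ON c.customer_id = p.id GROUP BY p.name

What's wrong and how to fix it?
Bug: INNER JOIN drops customers rows that have no matching purchases rows

Fix: Switch to LEFT JOIN to retain unmatched parent rows

Corrected query:
SELECT p.name, COUNT(c.id) FROM customers p LEFT JOIN purchases c ON c.customer_id = p.id GROUP BY p.name

Result:
name  | COUNT(c.id)
------+------------
Alice | 2          
Carol | 1          
Dave  | 3          
Frank | 0          
Grace | 1          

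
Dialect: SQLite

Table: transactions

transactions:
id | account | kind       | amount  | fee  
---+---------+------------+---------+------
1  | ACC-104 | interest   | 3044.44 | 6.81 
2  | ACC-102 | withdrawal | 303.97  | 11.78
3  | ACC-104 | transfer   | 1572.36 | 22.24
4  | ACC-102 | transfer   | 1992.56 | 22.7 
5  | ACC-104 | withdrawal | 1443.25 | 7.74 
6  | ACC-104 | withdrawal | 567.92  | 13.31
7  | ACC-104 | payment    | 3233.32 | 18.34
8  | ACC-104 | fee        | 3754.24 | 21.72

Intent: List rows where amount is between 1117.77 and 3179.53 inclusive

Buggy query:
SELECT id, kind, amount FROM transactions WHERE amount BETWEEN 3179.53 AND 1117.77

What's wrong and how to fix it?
Bug: The bounds are reversed; BETWEEN a AND b requires a <= b to match anything

Fix: Swap the bounds so the smaller value comes first

Corrected query:
SELECT id, kind, amount FROM transactions WHERE amount BETWEEN 1117.77 AND 3179.53

Result:
id | kind       | amount 
---+------------+--------
1  | interest   | 3044.44
3  | transfer   | 1572.36
4  | transfer   | 1992.56
5  | withdrawal | 1443.25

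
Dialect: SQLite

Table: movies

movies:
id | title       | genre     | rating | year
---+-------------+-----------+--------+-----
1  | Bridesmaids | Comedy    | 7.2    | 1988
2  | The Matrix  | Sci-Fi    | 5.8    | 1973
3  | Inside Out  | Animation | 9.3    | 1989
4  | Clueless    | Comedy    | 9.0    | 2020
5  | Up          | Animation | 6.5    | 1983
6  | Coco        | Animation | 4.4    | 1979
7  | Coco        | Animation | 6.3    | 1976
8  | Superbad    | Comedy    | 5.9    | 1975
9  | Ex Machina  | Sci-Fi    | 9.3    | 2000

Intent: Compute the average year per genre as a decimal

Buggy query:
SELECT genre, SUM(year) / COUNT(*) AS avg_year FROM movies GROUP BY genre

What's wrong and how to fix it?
Bug: SUM(year) and COUNT(*) are both integers; the division truncates the fractional part

Fix: Cast one side to REAL so the division keeps the fractional part

Corrected query:
SELECT genre, SUM(year) * 1.0 / COUNT(*) AS avg_year FROM movies GROUP BY genre

Result:
genre     | avg_year   
----------+------------
Animation | 1981.75    
Comedy    | 1994.333333
Sci-Fi    | 1986.5     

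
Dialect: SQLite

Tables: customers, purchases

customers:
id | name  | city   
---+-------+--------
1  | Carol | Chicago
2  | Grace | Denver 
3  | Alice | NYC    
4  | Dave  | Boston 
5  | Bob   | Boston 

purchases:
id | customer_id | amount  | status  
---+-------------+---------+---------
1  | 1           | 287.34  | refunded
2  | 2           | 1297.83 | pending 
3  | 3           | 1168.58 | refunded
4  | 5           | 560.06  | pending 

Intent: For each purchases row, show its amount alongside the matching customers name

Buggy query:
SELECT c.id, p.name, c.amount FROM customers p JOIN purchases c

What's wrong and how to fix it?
Bug: Missing join condition: each purchases row is matched to all customers rows instead of just its own

Fix: Specify the join condition linking the foreign key to the parent id

Corrected query:
SELECT c.id, p.name, c.amount FROM customers p JOIN purchases c ON c.customer_id = p.id

Result:
id | name  | amount 
---+-------+--------
1  | Carol | 287.34 
2  | Grace | 1297.83
3  | Alice | 1168.58
4  | Bob   | 560.06 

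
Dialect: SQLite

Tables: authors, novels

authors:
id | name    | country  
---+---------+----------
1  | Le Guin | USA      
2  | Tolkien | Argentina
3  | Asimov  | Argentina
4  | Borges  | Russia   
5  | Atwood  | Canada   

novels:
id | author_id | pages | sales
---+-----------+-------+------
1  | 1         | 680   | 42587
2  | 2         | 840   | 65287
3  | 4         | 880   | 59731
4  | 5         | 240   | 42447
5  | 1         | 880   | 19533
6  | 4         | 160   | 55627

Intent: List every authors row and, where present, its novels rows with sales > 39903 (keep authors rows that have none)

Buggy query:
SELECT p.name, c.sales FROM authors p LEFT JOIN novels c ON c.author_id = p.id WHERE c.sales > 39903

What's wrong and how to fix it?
Bug: Filtering c.sales in WHERE discards the NULL rows produced by LEFT JOIN, turning it into an inner join

Fix: Move the right-table condition into the ON clause so unmatched parents are kept

Corrected query:
SELECT p.name, c.sales FROM authors p LEFT JOIN novels c ON c.author_id = p.id AND c.sales > 39903

Result:
name    | sales
--------+------
Le Guin | 42587
Tolkien | 65287
Asimov  | NULL 
Borges  | 55627
Borges  | 59731
Atwood  | 42447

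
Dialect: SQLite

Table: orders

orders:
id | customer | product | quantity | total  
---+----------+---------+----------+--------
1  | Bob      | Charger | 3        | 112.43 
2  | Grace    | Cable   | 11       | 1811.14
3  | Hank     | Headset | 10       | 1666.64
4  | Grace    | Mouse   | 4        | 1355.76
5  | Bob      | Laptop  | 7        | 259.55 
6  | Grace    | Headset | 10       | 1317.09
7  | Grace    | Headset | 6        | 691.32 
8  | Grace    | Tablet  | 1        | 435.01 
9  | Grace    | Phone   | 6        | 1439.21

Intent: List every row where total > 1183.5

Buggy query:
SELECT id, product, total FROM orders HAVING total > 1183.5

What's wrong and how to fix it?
Bug: HAVING filters the output of aggregation, but this query has no GROUP BY and no aggregate functions, so SQLite rejects it (HAVING clause on a non-aggregate query); the condition here is per row

Fix: Replace HAVING with WHERE since the condition applies to individual rows

Corrected query:
SELECT id, product, total FROM orders WHERE total > 1183.5

Result:
id | product | total  
---+---------+--------
2  | Cable   | 1811.14
3  | Headset | 1666.64
4  | Mouse   | 1355.76
6  | Headset | 1317.09
9  | Phone   | 1439.21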